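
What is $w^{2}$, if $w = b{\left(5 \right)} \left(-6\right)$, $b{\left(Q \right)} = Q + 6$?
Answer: $4356$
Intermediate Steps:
$b{\left(Q \right)} = 6 + Q$
$w = -66$ ($w = \left(6 + 5\right) \left(-6\right) = 11 \left(-6\right) = -66$)
$w^{2} = \left(-66\right)^{2} = 4356$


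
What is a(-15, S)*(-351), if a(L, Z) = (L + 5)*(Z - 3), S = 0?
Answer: -10530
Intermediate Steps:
a(L, Z) = (-3 + Z)*(5 + L) (a(L, Z) = (5 + L)*(-3 + Z) = (-3 + Z)*(5 + L))
a(-15, S)*(-351) = (-15 - 3*(-15) + 5*0 - 15*0)*(-351) = (-15 + 45 + 0 + 0)*(-351) = 30*(-351) = -10530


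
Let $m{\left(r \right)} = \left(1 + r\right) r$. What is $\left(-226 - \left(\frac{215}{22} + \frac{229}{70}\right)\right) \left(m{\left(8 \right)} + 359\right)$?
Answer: $- \frac{39665792}{385} \approx -1.0303 \cdot 10^{5}$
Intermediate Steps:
$m{\left(r \right)} = r \left(1 + r\right)$
$\left(-226 - \left(\frac{215}{22} + \frac{229}{70}\right)\right) \left(m{\left(8 \right)} + 359\right) = \left(-226 - \left(\frac{215}{22} + \frac{229}{70}\right)\right) \left(8 \left(1 + 8\right) + 359\right) = \left(-226 - \frac{5022}{385}\right) \left(8 \cdot 9 + 359\right) = \left(-226 - \frac{5022}{385}\right) \left(72 + 359\right) = \left(-226 - \frac{5022}{385}\right) 431 = \left(- \frac{92032}{385}\right) 431 = - \frac{39665792}{385}$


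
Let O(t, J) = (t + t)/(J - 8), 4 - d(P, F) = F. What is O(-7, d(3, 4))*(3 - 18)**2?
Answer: 1575/4 ≈ 393.75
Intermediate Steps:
d(P, F) = 4 - F
O(t, J) = 2*t/(-8 + J) (O(t, J) = (2*t)/(-8 + J) = 2*t/(-8 + J))
O(-7, d(3, 4))*(3 - 18)**2 = (2*(-7)/(-8 + (4 - 1*4)))*(3 - 18)**2 = (2*(-7)/(-8 + (4 - 4)))*(-15)**2 = (2*(-7)/(-8 + 0))*225 = (2*(-7)/(-8))*225 = (2*(-7)*(-1/8))*225 = (7/4)*225 = 1575/4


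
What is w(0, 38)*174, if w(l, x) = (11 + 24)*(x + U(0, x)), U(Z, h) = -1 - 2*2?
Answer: 200970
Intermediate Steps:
U(Z, h) = -5 (U(Z, h) = -1 - 4 = -5)
w(l, x) = -175 + 35*x (w(l, x) = (11 + 24)*(x - 5) = 35*(-5 + x) = -175 + 35*x)
w(0, 38)*174 = (-175 + 35*38)*174 = (-175 + 1330)*174 = 1155*174 = 200970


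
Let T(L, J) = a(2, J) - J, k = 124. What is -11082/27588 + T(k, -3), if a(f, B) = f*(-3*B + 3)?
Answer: 122299/4598 ≈ 26.598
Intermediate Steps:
a(f, B) = f*(3 - 3*B)
T(L, J) = 6 - 7*J (T(L, J) = 3*2*(1 - J) - J = (6 - 6*J) - J = 6 - 7*J)
-11082/27588 + T(k, -3) = -11082/27588 + (6 - 7*(-3)) = -11082*1/27588 + (6 + 21) = -1847/4598 + 27 = 122299/4598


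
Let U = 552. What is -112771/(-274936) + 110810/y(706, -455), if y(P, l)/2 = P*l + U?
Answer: 10465174829/44082963304 ≈ 0.23740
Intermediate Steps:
y(P, l) = 1104 + 2*P*l (y(P, l) = 2*(P*l + 552) = 2*(552 + P*l) = 1104 + 2*P*l)
-112771/(-274936) + 110810/y(706, -455) = -112771/(-274936) + 110810/(1104 + 2*706*(-455)) = -112771*(-1/274936) + 110810/(1104 - 642460) = 112771/274936 + 110810/(-641356) = 112771/274936 + 110810*(-1/641356) = 112771/274936 - 55405/320678 = 10465174829/44082963304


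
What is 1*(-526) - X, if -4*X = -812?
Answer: -729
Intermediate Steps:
X = 203 (X = -¼*(-812) = 203)
1*(-526) - X = 1*(-526) - 1*203 = -526 - 203 = -729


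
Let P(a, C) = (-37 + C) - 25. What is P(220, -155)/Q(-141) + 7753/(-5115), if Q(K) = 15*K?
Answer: -1019176/721215 ≈ -1.4131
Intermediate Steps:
P(a, C) = -62 + C
P(220, -155)/Q(-141) + 7753/(-5115) = (-62 - 155)/((15*(-141))) + 7753/(-5115) = -217/(-2115) + 7753*(-1/5115) = -217*(-1/2115) - 7753/5115 = 217/2115 - 7753/5115 = -1019176/721215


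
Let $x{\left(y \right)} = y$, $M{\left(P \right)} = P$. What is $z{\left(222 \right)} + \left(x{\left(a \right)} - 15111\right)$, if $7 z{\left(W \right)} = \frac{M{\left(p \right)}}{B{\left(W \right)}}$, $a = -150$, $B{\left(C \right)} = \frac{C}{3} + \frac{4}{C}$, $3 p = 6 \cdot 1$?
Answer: $- \frac{438845205}{28756} \approx -15261.0$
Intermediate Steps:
$p = 2$ ($p = \frac{6 \cdot 1}{3} = \frac{1}{3} \cdot 6 = 2$)
$B{\left(C \right)} = \frac{4}{C} + \frac{C}{3}$ ($B{\left(C \right)} = C \frac{1}{3} + \frac{4}{C} = \frac{C}{3} + \frac{4}{C} = \frac{4}{C} + \frac{C}{3}$)
$z{\left(W \right)} = \frac{2}{7 \left(\frac{4}{W} + \frac{W}{3}\right)}$ ($z{\left(W \right)} = \frac{2 \frac{1}{\frac{4}{W} + \frac{W}{3}}}{7} = \frac{2}{7 \left(\frac{4}{W} + \frac{W}{3}\right)}$)
$z{\left(222 \right)} + \left(x{\left(a \right)} - 15111\right) = \frac{6}{7} \cdot 222 \frac{1}{12 + 222^{2}} - 15261 = \frac{6}{7} \cdot 222 \frac{1}{12 + 49284} - 15261 = \frac{6}{7} \cdot 222 \cdot \frac{1}{49296} - 15261 = \frac{111}{28756} - 15261 = - \frac{438845205}{28756}$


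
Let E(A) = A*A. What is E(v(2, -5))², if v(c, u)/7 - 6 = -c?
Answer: 614656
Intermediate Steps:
v(c, u) = 42 - 7*c (v(c, u) = 42 + 7*(-c) = 42 - 7*c)
E(A) = A²
E(v(2, -5))² = ((42 - 7*2)²)² = ((42 - 14)²)² = (28²)² = 784² = 614656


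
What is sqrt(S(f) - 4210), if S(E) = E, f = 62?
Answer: 2*I*sqrt(1037) ≈ 64.405*I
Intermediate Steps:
sqrt(S(f) - 4210) = sqrt(62 - 4210) = sqrt(-4148) = 2*I*sqrt(1037)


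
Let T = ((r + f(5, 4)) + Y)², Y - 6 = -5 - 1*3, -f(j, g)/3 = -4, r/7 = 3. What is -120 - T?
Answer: -1081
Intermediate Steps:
r = 21 (r = 7*3 = 21)
f(j, g) = 12 (f(j, g) = -3*(-4) = 12)
Y = -2 (Y = 6 + (-5 - 1*3) = 6 + (-5 - 3) = 6 - 8 = -2)
T = 961 (T = ((21 + 12) - 2)² = (33 - 2)² = 31² = 961)
-120 - T = -120 - 1*961 = -120 - 961 = -1081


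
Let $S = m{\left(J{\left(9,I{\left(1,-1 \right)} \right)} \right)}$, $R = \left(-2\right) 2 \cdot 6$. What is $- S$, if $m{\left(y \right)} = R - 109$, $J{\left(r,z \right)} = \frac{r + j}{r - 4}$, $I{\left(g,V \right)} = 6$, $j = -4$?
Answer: $133$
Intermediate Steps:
$R = -24$ ($R = \left(-4\right) 6 = -24$)
$J{\left(r,z \right)} = 1$ ($J{\left(r,z \right)} = \frac{r - 4}{r - 4} = \frac{-4 + r}{-4 + r} = 1$)
$m{\left(y \right)} = -133$ ($m{\left(y \right)} = -24 - 109 = -133$)
$S = -133$
$- S = \left(-1\right) \left(-133\right) = 133$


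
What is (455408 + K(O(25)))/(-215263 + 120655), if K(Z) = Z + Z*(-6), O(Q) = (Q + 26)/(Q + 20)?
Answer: -1366207/283824 ≈ -4.8136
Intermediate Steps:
O(Q) = (26 + Q)/(20 + Q)
K(Z) = -5*Z (K(Z) = Z - 6*Z = -5*Z)
(455408 + K(O(25)))/(-215263 + 120655) = (455408 - 5*(26 + 25)/(20 + 25))/(-215263 + 120655) = (455408 - 5*51/45)/(-94608) = (455408 - 51/9)*(-1/94608) = (455408 - 5*17/15)*(-1/94608) = (455408 - 17/3)*(-1/94608) = (1366207/3)*(-1/94608) = -1366207/283824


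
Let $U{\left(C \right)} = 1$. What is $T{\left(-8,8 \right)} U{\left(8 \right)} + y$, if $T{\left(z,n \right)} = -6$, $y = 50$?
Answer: $44$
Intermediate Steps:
$T{\left(-8,8 \right)} U{\left(8 \right)} + y = \left(-6\right) 1 + 50 = -6 + 50 = 44$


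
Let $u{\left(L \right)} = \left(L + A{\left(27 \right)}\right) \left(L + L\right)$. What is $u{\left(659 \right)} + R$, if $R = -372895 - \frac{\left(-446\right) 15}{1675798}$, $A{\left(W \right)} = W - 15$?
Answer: $\frac{428571097562}{837899} \approx 5.1148 \cdot 10^{5}$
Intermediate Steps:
$A{\left(W \right)} = -15 + W$
$R = - \frac{312448344260}{837899}$ ($R = -372895 - \left(-6690\right) \frac{1}{1675798} = -372895 - - \frac{3345}{837899} = -372895 + \frac{3345}{837899} = - \frac{312448344260}{837899} \approx -3.729 \cdot 10^{5}$)
$u{\left(L \right)} = 2 L \left(12 + L\right)$ ($u{\left(L \right)} = \left(L + \left(-15 + 27\right)\right) \left(L + L\right) = \left(L + 12\right) 2 L = \left(12 + L\right) 2 L = 2 L \left(12 + L\right)$)
$u{\left(659 \right)} + R = 2 \cdot 659 \left(12 + 659\right) - \frac{312448344260}{837899} = 2 \cdot 659 \cdot 671 - \frac{312448344260}{837899} = 884378 - \frac{312448344260}{837899} = \frac{428571097562}{837899}$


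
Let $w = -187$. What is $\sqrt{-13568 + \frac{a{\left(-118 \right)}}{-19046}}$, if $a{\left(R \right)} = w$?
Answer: $\frac{i \sqrt{4921790012286}}{19046} \approx 116.48 i$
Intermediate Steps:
$a{\left(R \right)} = -187$
$\sqrt{-13568 + \frac{a{\left(-118 \right)}}{-19046}} = \sqrt{-13568 - \frac{187}{-19046}} = \sqrt{-13568 - - \frac{187}{19046}} = \sqrt{-13568 + \frac{187}{19046}} = \sqrt{- \frac{258415941}{19046}} = \frac{i \sqrt{4921790012286}}{19046}$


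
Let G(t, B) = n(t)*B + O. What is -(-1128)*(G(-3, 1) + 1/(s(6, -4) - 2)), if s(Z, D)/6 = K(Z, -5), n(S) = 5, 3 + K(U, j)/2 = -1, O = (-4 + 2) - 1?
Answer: 55836/25 ≈ 2233.4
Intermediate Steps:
O = -3 (O = -2 - 1 = -3)
K(U, j) = -8 (K(U, j) = -6 + 2*(-1) = -6 - 2 = -8)
s(Z, D) = -48 (s(Z, D) = 6*(-8) = -48)
G(t, B) = -3 + 5*B (G(t, B) = 5*B - 3 = -3 + 5*B)
-(-1128)*(G(-3, 1) + 1/(s(6, -4) - 2)) = -(-1128)*((-3 + 5*1) + 1/(-48 - 2)) = -(-1128)*((-3 + 5) + 1/(-50)) = -(-1128)*(2 - 1/50) = -(-1128)*99/50 = -282*(-198/25) = 55836/25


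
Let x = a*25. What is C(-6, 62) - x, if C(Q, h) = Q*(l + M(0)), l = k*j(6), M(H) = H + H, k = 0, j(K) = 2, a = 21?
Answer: -525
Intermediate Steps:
x = 525 (x = 21*25 = 525)
M(H) = 2*H
l = 0 (l = 0*2 = 0)
C(Q, h) = 0 (C(Q, h) = Q*(0 + 2*0) = Q*(0 + 0) = Q*0 = 0)
C(-6, 62) - x = 0 - 1*525 = 0 - 525 = -525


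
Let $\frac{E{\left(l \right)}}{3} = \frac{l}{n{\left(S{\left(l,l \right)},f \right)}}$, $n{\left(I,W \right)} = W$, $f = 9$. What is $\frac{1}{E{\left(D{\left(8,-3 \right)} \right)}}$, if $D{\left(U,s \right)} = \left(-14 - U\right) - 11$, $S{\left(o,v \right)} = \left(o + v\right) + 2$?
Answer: $- \frac{1}{11} \approx -0.090909$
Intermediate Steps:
$S{\left(o,v \right)} = 2 + o + v$
$D{\left(U,s \right)} = -25 - U$
$E{\left(l \right)} = \frac{l}{3}$ ($E{\left(l \right)} = 3 \frac{l}{9} = \frac{l}{3}$)
$\frac{1}{E{\left(D{\left(8,-3 \right)} \right)}} = \frac{1}{\frac{1}{3} \left(-25 - 8\right)} = \frac{1}{\frac{1}{3} \left(-33\right)} = \frac{1}{-11} = - \frac{1}{11}$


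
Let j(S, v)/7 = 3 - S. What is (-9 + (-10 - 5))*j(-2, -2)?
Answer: -840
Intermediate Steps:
j(S, v) = 21 - 7*S (j(S, v) = 7*(3 - S) = 21 - 7*S)
(-9 + (-10 - 5))*j(-2, -2) = (-9 + (-10 - 5))*(21 - 7*(-2)) = (-9 - 15)*(21 + 14) = -24*35 = -840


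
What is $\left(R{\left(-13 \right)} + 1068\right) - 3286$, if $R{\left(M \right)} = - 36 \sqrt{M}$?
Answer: $-2218 - 36 i \sqrt{13} \approx -2218.0 - 129.8 i$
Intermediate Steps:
$\left(R{\left(-13 \right)} + 1068\right) - 3286 = \left(- 36 \sqrt{-13} + 1068\right) - 3286 = \left(- 36 i \sqrt{13} + 1068\right) - 3286 = \left(1068 - 36 i \sqrt{13}\right) - 3286 = -2218 - 36 i \sqrt{13}$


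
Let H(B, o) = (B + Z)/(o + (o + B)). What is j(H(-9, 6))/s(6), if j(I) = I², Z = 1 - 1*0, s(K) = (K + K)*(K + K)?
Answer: 4/81 ≈ 0.049383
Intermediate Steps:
s(K) = 4*K² (s(K) = (2*K)*(2*K) = 4*K²)
Z = 1 (Z = 1 + 0 = 1)
H(B, o) = (1 + B)/(B + 2*o) (H(B, o) = (B + 1)/(o + (o + B)) = (1 + B)/(o + (B + o)) = (1 + B)/(B + 2*o))
j(H(-9, 6))/s(6) = ((1 - 9)/(-9 + 2*6))²/((4*6²)) = (-8/(-9 + 12))²/((4*36)) = (-8/3)²/144 = ((⅓)*(-8))²*(1/144) = (-8/3)²*(1/144) = (64/9)*(1/144) = 4/81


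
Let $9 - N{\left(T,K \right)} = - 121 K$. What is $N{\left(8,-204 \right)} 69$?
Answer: $-1702575$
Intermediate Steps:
$N{\left(T,K \right)} = 9 + 121 K$ ($N{\left(T,K \right)} = 9 - - 121 K = 9 + 121 K$)
$N{\left(8,-204 \right)} 69 = \left(9 + 121 \left(-204\right)\right) 69 = \left(9 - 24684\right) 69 = \left(-24675\right) 69 = -1702575$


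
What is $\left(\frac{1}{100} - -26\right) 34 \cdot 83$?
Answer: $\frac{3670011}{50} \approx 73400.0$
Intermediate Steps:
$\left(\frac{1}{100} - -26\right) 34 \cdot 83 = \left(\frac{1}{100} + 26\right) 34 \cdot 83 = \frac{2601}{100} \cdot 34 \cdot 83 = \frac{44217}{50} \cdot 83 = \frac{3670011}{50}$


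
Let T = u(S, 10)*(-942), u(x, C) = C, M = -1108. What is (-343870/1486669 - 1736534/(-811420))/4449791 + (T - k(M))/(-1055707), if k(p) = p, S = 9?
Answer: 22309960786591262687641/2833433423080306690687630 ≈ 0.0078738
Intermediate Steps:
T = -9420 (T = 10*(-942) = -9420)
(-343870/1486669 - 1736534/(-811420))/4449791 + (T - k(M))/(-1055707) = (-343870/1486669 - 1736534/(-811420))/4449791 + (-9420 - 1*(-1108))/(-1055707) = (-343870*1/1486669 - 1736534*(-1/811420))*(1/4449791) + (-9420 + 1108)*(-1/1055707) = (-343870/1486669 + 868267/405710)*(1/4449791) - 8312*(-1/1055707) = (1151314134923/603156479990)*(1/4449791) + 8312/1055707 = 1151314134923/2683920276251182090 + 8312/1055707 = 22309960786591262687641/2833433423080306690687630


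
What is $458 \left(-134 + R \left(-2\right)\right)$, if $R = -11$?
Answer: $-51296$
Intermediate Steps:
$458 \left(-134 + R \left(-2\right)\right) = 458 \left(-134 - -22\right) = 458 \left(-134 + 22\right) = 458 \left(-112\right) = -51296$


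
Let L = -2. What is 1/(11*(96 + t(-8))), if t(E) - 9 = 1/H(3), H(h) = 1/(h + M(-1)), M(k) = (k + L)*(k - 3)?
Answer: 1/1320 ≈ 0.00075758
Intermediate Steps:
M(k) = (-3 + k)*(-2 + k) (M(k) = (k - 2)*(k - 3) = (-2 + k)*(-3 + k) = (-3 + k)*(-2 + k))
H(h) = 1/(12 + h) (H(h) = 1/(h + (6 + (-1)² - 5*(-1))) = 1/(h + (6 + 1 + 5)) = 1/(h + 12) = 1/(12 + h))
t(E) = 24 (t(E) = 9 + 1/(1/(12 + 3)) = 9 + 1/(1/15) = 9 + 15 = 24)
1/(11*(96 + t(-8))) = 1/(11*(96 + 24)) = 1/(11*120) = 1/1320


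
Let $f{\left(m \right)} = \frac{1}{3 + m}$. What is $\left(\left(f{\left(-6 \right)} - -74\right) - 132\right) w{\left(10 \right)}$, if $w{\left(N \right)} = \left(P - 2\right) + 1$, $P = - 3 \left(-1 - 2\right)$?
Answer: $- \frac{1400}{3} \approx -466.67$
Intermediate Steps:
$P = 9$ ($P = \left(-3\right) \left(-3\right) = 9$)
$w{\left(N \right)} = 8$ ($w{\left(N \right)} = \left(9 - 2\right) + 1 = 7 + 1 = 8$)
$\left(\left(f{\left(-6 \right)} - -74\right) - 132\right) w{\left(10 \right)} = \left(\left(\frac{1}{3 - 6} - -74\right) - 132\right) 8 = \left(\left(\frac{1}{-3} + 74\right) - 132\right) 8 = \left(\left(- \frac{1}{3} + 74\right) - 132\right) 8 = \left(\frac{221}{3} - 132\right) 8 = \left(- \frac{175}{3}\right) 8 = - \frac{1400}{3}$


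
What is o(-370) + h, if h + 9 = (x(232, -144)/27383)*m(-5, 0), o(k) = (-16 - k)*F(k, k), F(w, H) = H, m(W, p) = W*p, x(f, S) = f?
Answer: -130989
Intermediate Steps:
o(k) = k*(-16 - k) (o(k) = (-16 - k)*k = k*(-16 - k))
h = -9 (h = -9 + (232/27383)*(-5*0) = -9 + (232*(1/27383))*0 = -9 + (232/27383)*0 = -9 + 0 = -9)
o(-370) + h = -1*(-370)*(16 - 370) - 9 = -1*(-370)*(-354) - 9 = -130980 - 9 = -130989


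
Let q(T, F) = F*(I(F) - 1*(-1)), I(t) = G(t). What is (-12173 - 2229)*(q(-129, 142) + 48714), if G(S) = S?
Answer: -994026040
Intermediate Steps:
I(t) = t
q(T, F) = F*(1 + F) (q(T, F) = F*(F - 1*(-1)) = F*(F + 1) = F*(1 + F))
(-12173 - 2229)*(q(-129, 142) + 48714) = (-12173 - 2229)*(142*(1 + 142) + 48714) = -14402*(142*143 + 48714) = -14402*(20306 + 48714) = -14402*69020 = -994026040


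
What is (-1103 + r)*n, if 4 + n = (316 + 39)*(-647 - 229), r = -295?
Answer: 434755632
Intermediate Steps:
n = -310984 (n = -4 + (316 + 39)*(-647 - 229) = -4 + 355*(-876) = -4 - 310980 = -310984)
(-1103 + r)*n = (-1103 - 295)*(-310984) = -1398*(-310984) = 434755632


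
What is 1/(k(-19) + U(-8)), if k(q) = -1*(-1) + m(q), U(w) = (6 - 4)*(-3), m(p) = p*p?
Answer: 1/356 ≈ 0.0028090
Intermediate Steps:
m(p) = p²
U(w) = -6 (U(w) = 2*(-3) = -6)
k(q) = 1 + q² (k(q) = -1*(-1) + q² = 1 + q²)
1/(k(-19) + U(-8)) = 1/((1 + (-19)²) - 6) = 1/((1 + 361) - 6) = 1/(362 - 6) = 1/356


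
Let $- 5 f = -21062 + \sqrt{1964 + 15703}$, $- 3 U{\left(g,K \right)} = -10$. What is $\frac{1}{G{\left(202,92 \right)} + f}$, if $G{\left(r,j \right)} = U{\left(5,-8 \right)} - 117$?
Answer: $\frac{922215}{3779754358} + \frac{135 \sqrt{1963}}{3779754358} \approx 0.00024557$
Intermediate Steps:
$U{\left(g,K \right)} = \frac{10}{3}$ ($U{\left(g,K \right)} = \left(- \frac{1}{3}\right) \left(-10\right) = \frac{10}{3}$)
$G{\left(r,j \right)} = - \frac{341}{3}$ ($G{\left(r,j \right)} = \frac{10}{3} - 117 = - \frac{341}{3}$)
$f = \frac{21062}{5} - \frac{3 \sqrt{1963}}{5}$ ($f = - \frac{-21062 + \sqrt{1964 + 15703}}{5} = - \frac{-21062 + \sqrt{17667}}{5} = - \frac{-21062 + 3 \sqrt{1963}}{5} = \frac{21062}{5} - \frac{3 \sqrt{1963}}{5} \approx 4185.8$)
$\frac{1}{G{\left(202,92 \right)} + f} = \frac{1}{- \frac{341}{3} + \left(\frac{21062}{5} - \frac{3 \sqrt{1963}}{5}\right)} = \frac{1}{\frac{61481}{15} - \frac{3 \sqrt{1963}}{5}}$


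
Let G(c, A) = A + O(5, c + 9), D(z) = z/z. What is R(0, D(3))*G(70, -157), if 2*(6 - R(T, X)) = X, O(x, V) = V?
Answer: -429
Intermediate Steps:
D(z) = 1
G(c, A) = 9 + A + c (G(c, A) = A + (c + 9) = A + (9 + c) = 9 + A + c)
R(T, X) = 6 - X/2
R(0, D(3))*G(70, -157) = (6 - ½*1)*(9 - 157 + 70) = (6 - ½)*(-78) = (11/2)*(-78) = -429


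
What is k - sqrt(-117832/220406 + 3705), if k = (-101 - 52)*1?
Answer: -153 - sqrt(44989625259397)/110203 ≈ -213.86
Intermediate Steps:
k = -153 (k = -153*1 = -153)
k - sqrt(-117832/220406 + 3705) = -153 - sqrt(-117832/220406 + 3705) = -153 - sqrt(-117832*1/220406 + 3705) = -153 - sqrt(-58916/110203 + 3705) = -153 - sqrt(408243199/110203) = -153 - sqrt(44989625259397)/110203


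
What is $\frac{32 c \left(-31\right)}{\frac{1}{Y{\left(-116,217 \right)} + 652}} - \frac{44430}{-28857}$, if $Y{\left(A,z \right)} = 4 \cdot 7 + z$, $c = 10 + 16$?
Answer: $- \frac{222539628646}{9619} \approx -2.3135 \cdot 10^{7}$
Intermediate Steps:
$c = 26$
$Y{\left(A,z \right)} = 28 + z$
$\frac{32 c \left(-31\right)}{\frac{1}{Y{\left(-116,217 \right)} + 652}} - \frac{44430}{-28857} = \frac{32 \cdot 26 \left(-31\right)}{\frac{1}{\left(28 + 217\right) + 652}} - \frac{44430}{-28857} = \frac{832 \left(-31\right)}{\frac{1}{245 + 652}} - - \frac{14810}{9619} = - \frac{25792}{\frac{1}{897}} + \frac{14810}{9619} = - 25792 \frac{1}{\frac{1}{897}} + \frac{14810}{9619} = \left(-25792\right) 897 + \frac{14810}{9619} = -23135424 + \frac{14810}{9619} = - \frac{222539628646}{9619}$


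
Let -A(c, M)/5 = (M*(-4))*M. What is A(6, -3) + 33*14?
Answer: 642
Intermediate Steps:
A(c, M) = 20*M**2 (A(c, M) = -5*M*(-4)*M = -5*(-4*M)*M = -(-20)*M**2 = 20*M**2)
A(6, -3) + 33*14 = 20*(-3)**2 + 33*14 = 20*9 + 462 = 180 + 462 = 642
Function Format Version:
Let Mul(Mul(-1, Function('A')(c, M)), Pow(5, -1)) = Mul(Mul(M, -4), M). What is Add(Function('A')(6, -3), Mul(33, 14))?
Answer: 642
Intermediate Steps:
Function('A')(c, M) = Mul(20, Pow(M, 2)) (Function('A')(c, M) = Mul(-5, Mul(Mul(M, -4), M)) = Mul(-5, Mul(Mul(-4, M), M)) = Mul(-5, Mul(-4, Pow(M, 2))) = Mul(20, Pow(M, 2)))
Add(Function('A')(6, -3), Mul(33, 14)) = Add(Mul(20, Pow(-3, 2)), Mul(33, 14)) = Add(Mul(20, 9), 462) = Add(180, 462) = 642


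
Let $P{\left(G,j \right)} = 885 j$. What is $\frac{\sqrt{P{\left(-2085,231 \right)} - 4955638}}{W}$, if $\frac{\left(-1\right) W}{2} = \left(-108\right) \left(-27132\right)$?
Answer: $- \frac{i \sqrt{4751203}}{5860512} \approx - 0.00037193 i$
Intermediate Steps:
$W = -5860512$ ($W = - 2 \left(\left(-108\right) \left(-27132\right)\right) = \left(-2\right) 2930256 = -5860512$)
$\frac{\sqrt{P{\left(-2085,231 \right)} - 4955638}}{W} = \frac{\sqrt{885 \cdot 231 - 4955638}}{-5860512} = \sqrt{204435 - 4955638} \left(- \frac{1}{5860512}\right) = \sqrt{-4751203} \left(- \frac{1}{5860512}\right) = i \sqrt{4751203} \left(- \frac{1}{5860512}\right) = - \frac{i \sqrt{4751203}}{5860512}$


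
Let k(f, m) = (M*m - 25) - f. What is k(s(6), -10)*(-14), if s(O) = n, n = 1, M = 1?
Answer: 504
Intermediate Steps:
s(O) = 1
k(f, m) = -25 + m - f (k(f, m) = (1*m - 25) - f = (m - 25) - f = (-25 + m) - f = -25 + m - f)
k(s(6), -10)*(-14) = (-25 - 10 - 1*1)*(-14) = (-25 - 10 - 1)*(-14) = -36*(-14) = 504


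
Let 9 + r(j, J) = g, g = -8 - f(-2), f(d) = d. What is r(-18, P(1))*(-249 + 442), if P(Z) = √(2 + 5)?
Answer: -2895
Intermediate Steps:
P(Z) = √7
g = -6 (g = -8 - 1*(-2) = -8 + 2 = -6)
r(j, J) = -15 (r(j, J) = -9 - 6 = -15)
r(-18, P(1))*(-249 + 442) = -15*(-249 + 442) = -15*193 = -2895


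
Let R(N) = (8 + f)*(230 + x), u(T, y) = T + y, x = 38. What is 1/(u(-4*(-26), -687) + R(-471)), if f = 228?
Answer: 1/62665 ≈ 1.5958e-5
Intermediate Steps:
R(N) = 63248 (R(N) = (8 + 228)*(230 + 38) = 236*268 = 63248)
1/(u(-4*(-26), -687) + R(-471)) = 1/((-4*(-26) - 687) + 63248) = 1/((104 - 687) + 63248) = 1/(-583 + 63248) = 1/62665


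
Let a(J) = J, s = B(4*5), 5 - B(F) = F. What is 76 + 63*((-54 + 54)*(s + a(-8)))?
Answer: 76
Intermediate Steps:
B(F) = 5 - F
s = -15 (s = 5 - 4*5 = 5 - 1*20 = 5 - 20 = -15)
76 + 63*((-54 + 54)*(s + a(-8))) = 76 + 63*((-54 + 54)*(-15 - 8)) = 76 + 63*(0*(-23)) = 76 + 63*0 = 76 + 0 = 76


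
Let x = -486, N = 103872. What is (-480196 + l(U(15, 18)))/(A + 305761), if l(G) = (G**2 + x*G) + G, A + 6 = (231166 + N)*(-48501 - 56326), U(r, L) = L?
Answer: 488602/35120722671 ≈ 1.3912e-5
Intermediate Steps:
A = -35121028432 (A = -6 + (231166 + 103872)*(-48501 - 56326) = -6 + 335038*(-104827) = -6 - 35121028426 = -35121028432)
l(G) = G**2 - 485*G (l(G) = (G**2 - 486*G) + G = G**2 - 485*G)
(-480196 + l(U(15, 18)))/(A + 305761) = (-480196 + 18*(-485 + 18))/(-35121028432 + 305761) = (-480196 + 18*(-467))/(-35120722671) = (-480196 - 8406)*(-1/35120722671) = -488602*(-1/35120722671) = 488602/35120722671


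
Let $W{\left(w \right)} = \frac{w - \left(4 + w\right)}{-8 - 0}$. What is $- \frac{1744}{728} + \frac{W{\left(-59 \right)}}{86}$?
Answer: $- \frac{37405}{15652} \approx -2.3898$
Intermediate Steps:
$W{\left(w \right)} = \frac{1}{2}$ ($W{\left(w \right)} = \frac{w - \left(4 + w\right)}{-8 + \left(-3 + 3\right)} = - \frac{4}{-8 + 0} = - \frac{4}{-8} = \left(-4\right) \left(- \frac{1}{8}\right) = \frac{1}{2}$)
$- \frac{1744}{728} + \frac{W{\left(-59 \right)}}{86} = - \frac{1744}{728} + \frac{1}{2 \cdot 86} = \left(-1744\right) \frac{1}{728} + \frac{1}{2} \cdot \frac{1}{86} = - \frac{218}{91} + \frac{1}{172} = - \frac{37405}{15652}$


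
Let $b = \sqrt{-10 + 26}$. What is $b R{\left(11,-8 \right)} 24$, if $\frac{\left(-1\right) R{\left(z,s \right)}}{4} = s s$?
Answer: $-24576$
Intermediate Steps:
$R{\left(z,s \right)} = - 4 s^{2}$ ($R{\left(z,s \right)} = - 4 s s = - 4 s^{2}$)
$b = 4$ ($b = \sqrt{16} = 4$)
$b R{\left(11,-8 \right)} 24 = 4 \left(- 4 \left(-8\right)^{2}\right) 24 = 4 \left(\left(-4\right) 64\right) 24 = 4 \left(-256\right) 24 = \left(-1024\right) 24 = -24576$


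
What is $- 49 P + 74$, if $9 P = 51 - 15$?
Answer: $-122$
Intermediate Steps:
$P = 4$ ($P = \frac{51 - 15}{9} = \frac{1}{9} \cdot 36 = 4$)
$- 49 P + 74 = \left(-49\right) 4 + 74 = -196 + 74 = -122$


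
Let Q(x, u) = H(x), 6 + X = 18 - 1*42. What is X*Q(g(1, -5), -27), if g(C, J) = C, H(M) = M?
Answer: -30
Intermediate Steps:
X = -30 (X = -6 + (18 - 1*42) = -6 + (18 - 42) = -6 - 24 = -30)
Q(x, u) = x
X*Q(g(1, -5), -27) = -30*1 = -30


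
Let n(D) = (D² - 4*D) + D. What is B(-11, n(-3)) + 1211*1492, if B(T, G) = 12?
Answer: 1806824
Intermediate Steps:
n(D) = D² - 3*D
B(-11, n(-3)) + 1211*1492 = 12 + 1211*1492 = 12 + 1806812 = 1806824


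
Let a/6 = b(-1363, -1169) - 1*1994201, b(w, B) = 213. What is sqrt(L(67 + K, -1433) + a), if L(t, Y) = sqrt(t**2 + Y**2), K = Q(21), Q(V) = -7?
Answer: sqrt(-11963928 + sqrt(2057089)) ≈ 3458.7*I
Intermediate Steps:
K = -7
L(t, Y) = sqrt(Y**2 + t**2)
a = -11963928 (a = 6*(213 - 1*1994201) = 6*(213 - 1994201) = 6*(-1993988) = -11963928)
sqrt(L(67 + K, -1433) + a) = sqrt(sqrt((-1433)**2 + (67 - 7)**2) - 11963928) = sqrt(sqrt(2053489 + 60**2) - 11963928) = sqrt(sqrt(2053489 + 3600) - 11963928) = sqrt(sqrt(2057089) - 11963928) = sqrt(-11963928 + sqrt(2057089))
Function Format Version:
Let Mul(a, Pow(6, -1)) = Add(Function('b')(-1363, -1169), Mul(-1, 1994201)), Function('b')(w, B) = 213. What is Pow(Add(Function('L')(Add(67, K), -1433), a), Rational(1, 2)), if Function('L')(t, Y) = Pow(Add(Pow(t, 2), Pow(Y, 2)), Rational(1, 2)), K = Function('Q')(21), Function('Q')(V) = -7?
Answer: Pow(Add(-11963928, Pow(2057089, Rational(1, 2))), Rational(1, 2)) ≈ Mul(3458.7, I)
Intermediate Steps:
K = -7
Function('L')(t, Y) = Pow(Add(Pow(Y, 2), Pow(t, 2)), Rational(1, 2))
a = -11963928 (a = Mul(6, Add(213, Mul(-1, 1994201))) = Mul(6, Add(213, -1994201)) = Mul(6, -1993988) = -11963928)
Pow(Add(Function('L')(Add(67, K), -1433), a), Rational(1, 2)) = Pow(Add(Pow(Add(Pow(-1433, 2), Pow(Add(67, -7), 2)), Rational(1, 2)), -11963928), Rational(1, 2)) = Pow(Add(Pow(Add(2053489, Pow(60, 2)), Rational(1, 2)), -11963928), Rational(1, 2)) = Pow(Add(Pow(Add(2053489, 3600), Rational(1, 2)), -11963928), Rational(1, 2)) = Pow(Add(Pow(2057089, Rational(1, 2)), -11963928), Rational(1, 2)) = Pow(Add(-11963928, Pow(2057089, Rational(1, 2))), Rational(1, 2))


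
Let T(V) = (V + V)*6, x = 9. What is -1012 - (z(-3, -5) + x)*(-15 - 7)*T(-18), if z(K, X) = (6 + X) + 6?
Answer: -77044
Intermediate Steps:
T(V) = 12*V (T(V) = (2*V)*6 = 12*V)
z(K, X) = 12 + X
-1012 - (z(-3, -5) + x)*(-15 - 7)*T(-18) = -1012 - ((12 - 5) + 9)*(-15 - 7)*12*(-18) = -1012 - (7 + 9)*(-22)*(-216) = -1012 - 16*(-22)*(-216) = -1012 - (-352)*(-216) = -1012 - 1*76032 = -1012 - 76032 = -77044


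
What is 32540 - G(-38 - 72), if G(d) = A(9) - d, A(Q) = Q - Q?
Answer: 32430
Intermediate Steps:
A(Q) = 0
G(d) = -d (G(d) = 0 - d = -d)
32540 - G(-38 - 72) = 32540 - (-1)*(-38 - 72) = 32540 - (-1)*(-110) = 32540 - 1*110 = 32540 - 110 = 32430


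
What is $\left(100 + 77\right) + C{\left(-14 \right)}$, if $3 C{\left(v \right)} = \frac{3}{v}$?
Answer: $\frac{2477}{14} \approx 176.93$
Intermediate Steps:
$C{\left(v \right)} = \frac{1}{v}$ ($C{\left(v \right)} = \frac{3 \frac{1}{v}}{3} = \frac{1}{v}$)
$\left(100 + 77\right) + C{\left(-14 \right)} = \left(100 + 77\right) + \frac{1}{-14} = 177 - \frac{1}{14} = \frac{2477}{14}$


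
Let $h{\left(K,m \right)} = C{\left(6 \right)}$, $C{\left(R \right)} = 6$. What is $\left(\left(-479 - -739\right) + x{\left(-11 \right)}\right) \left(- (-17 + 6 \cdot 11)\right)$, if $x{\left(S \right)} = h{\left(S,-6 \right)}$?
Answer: $-13034$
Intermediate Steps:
$h{\left(K,m \right)} = 6$
$x{\left(S \right)} = 6$
$\left(\left(-479 - -739\right) + x{\left(-11 \right)}\right) \left(- (-17 + 6 \cdot 11)\right) = \left(\left(-479 - -739\right) + 6\right) \left(- (-17 + 6 \cdot 11)\right) = \left(\left(-479 + 739\right) + 6\right) \left(- (-17 + 66)\right) = \left(260 + 6\right) \left(\left(-1\right) 49\right) = 266 \left(-49\right) = -13034$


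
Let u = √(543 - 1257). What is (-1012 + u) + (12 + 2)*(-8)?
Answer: -1124 + I*√714 ≈ -1124.0 + 26.721*I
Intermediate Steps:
u = I*√714 (u = √(-714) = I*√714 ≈ 26.721*I)
(-1012 + u) + (12 + 2)*(-8) = (-1012 + I*√714) + (12 + 2)*(-8) = (-1012 + I*√714) + 14*(-8) = (-1012 + I*√714) - 112 = -1124 + I*√714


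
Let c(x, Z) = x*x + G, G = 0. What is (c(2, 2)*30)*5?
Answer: 600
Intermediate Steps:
c(x, Z) = x² (c(x, Z) = x*x + 0 = x² + 0 = x²)
(c(2, 2)*30)*5 = (2²*30)*5 = (4*30)*5 = 120*5 = 600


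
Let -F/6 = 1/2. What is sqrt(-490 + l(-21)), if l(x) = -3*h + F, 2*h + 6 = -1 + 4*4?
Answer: I*sqrt(2026)/2 ≈ 22.506*I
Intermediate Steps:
h = 9/2 (h = -3 + (-1 + 4*4)/2 = -3 + (-1 + 16)/2 = -3 + (1/2)*15 = -3 + 15/2 = 9/2 ≈ 4.5000)
F = -3 (F = -6/2 = -6*1/2 = -3)
l(x) = -33/2 (l(x) = -3*9/2 - 3 = -27/2 - 3 = -33/2)
sqrt(-490 + l(-21)) = sqrt(-490 - 33/2) = sqrt(-1013/2) = I*sqrt(2026)/2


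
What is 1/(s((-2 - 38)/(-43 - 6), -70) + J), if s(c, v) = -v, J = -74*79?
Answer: -1/5776 ≈ -0.00017313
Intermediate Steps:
J = -5846
1/(s((-2 - 38)/(-43 - 6), -70) + J) = 1/(-1*(-70) - 5846) = 1/(70 - 5846) = 1/(-5776) = -1/5776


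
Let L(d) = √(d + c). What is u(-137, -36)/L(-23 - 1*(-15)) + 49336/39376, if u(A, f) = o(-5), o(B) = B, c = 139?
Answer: 6167/4922 - 5*√131/131 ≈ 0.81609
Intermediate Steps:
u(A, f) = -5
L(d) = √(139 + d) (L(d) = √(d + 139) = √(139 + d))
u(-137, -36)/L(-23 - 1*(-15)) + 49336/39376 = -5/√(139 + (-23 - 1*(-15))) + 49336/39376 = -5/√(139 + (-23 + 15)) + 49336*(1/39376) = -5/√(139 - 8) + 6167/4922 = -5*√131/131 + 6167/4922 = 6167/4922 - 5*√131/131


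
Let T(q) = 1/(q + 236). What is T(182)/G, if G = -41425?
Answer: -1/17315650 ≈ -5.7751e-8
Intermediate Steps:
T(q) = 1/(236 + q)
T(182)/G = 1/((236 + 182)*(-41425)) = -1/41425/418 = (1/418)*(-1/41425) = -1/17315650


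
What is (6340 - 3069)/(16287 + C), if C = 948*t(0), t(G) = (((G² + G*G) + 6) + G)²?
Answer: 3271/50415 ≈ 0.064881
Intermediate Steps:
t(G) = (6 + G + 2*G²)² (t(G) = (((G² + G²) + 6) + G)² = ((2*G² + 6) + G)² = ((6 + 2*G²) + G)² = (6 + G + 2*G²)²)
C = 34128 (C = 948*(6 + 0 + 2*0²)² = 948*(6 + 0 + 2*0)² = 948*(6 + 0 + 0)² = 948*6² = 948*36 = 34128)
(6340 - 3069)/(16287 + C) = (6340 - 3069)/(16287 + 34128) = 3271/50415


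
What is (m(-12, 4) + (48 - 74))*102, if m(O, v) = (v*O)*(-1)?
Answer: 2244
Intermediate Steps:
m(O, v) = -O*v (m(O, v) = (O*v)*(-1) = -O*v)
(m(-12, 4) + (48 - 74))*102 = (-1*(-12)*4 + (48 - 74))*102 = (48 - 26)*102 = 22*102 = 2244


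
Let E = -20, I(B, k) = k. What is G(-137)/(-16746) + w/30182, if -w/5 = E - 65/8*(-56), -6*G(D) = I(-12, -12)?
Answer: -18241457/252713886 ≈ -0.072182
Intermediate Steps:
G(D) = 2 (G(D) = -⅙*(-12) = 2)
w = -2175 (w = -5*(-20 - 65/8*(-56)) = -5*(-20 + 455) = -5*435 = -2175)
G(-137)/(-16746) + w/30182 = 2/(-16746) - 2175/30182 = 2*(-1/16746) - 2175*1/30182 = -1/8373 - 2175/30182 = -18241457/252713886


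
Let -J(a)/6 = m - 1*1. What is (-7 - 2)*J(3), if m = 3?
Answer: 108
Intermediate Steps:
J(a) = -12 (J(a) = -6*(3 - 1*1) = -6*(3 - 1) = -6*2 = -12)
(-7 - 2)*J(3) = (-7 - 2)*(-12) = -9*(-12) = 108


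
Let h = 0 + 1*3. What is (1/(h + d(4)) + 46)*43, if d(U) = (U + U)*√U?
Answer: 37625/19 ≈ 1980.3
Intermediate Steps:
d(U) = 2*U^(3/2) (d(U) = (2*U)*√U = 2*U^(3/2))
h = 3 (h = 0 + 3 = 3)
(1/(h + d(4)) + 46)*43 = (1/(3 + 2*4^(3/2)) + 46)*43 = (1/(3 + 2*8) + 46)*43 = (1/(3 + 16) + 46)*43 = (1/19 + 46)*43 = (875/19)*43 = 37625/19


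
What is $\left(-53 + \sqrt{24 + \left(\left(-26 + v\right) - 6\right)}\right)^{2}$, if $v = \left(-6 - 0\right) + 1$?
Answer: $\left(53 - i \sqrt{13}\right)^{2} \approx 2796.0 - 382.19 i$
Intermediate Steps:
$v = -5$ ($v = \left(-6 + 0\right) + 1 = -6 + 1 = -5$)
$\left(-53 + \sqrt{24 + \left(\left(-26 + v\right) - 6\right)}\right)^{2} = \left(-53 + \sqrt{24 - 37}\right)^{2} = \left(-53 + \sqrt{-13}\right)^{2} = \left(-53 + i \sqrt{13}\right)^{2}$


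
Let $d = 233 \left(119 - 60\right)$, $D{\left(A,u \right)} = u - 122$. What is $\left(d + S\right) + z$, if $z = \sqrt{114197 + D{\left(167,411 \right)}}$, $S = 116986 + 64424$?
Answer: $195157 + \sqrt{114486} \approx 1.955 \cdot 10^{5}$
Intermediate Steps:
$S = 181410$
$D{\left(A,u \right)} = -122 + u$
$d = 13747$ ($d = 233 \cdot 59 = 13747$)
$z = \sqrt{114486}$ ($z = \sqrt{114197 + \left(-122 + 411\right)} = \sqrt{114197 + 289} = \sqrt{114486} \approx 338.36$)
$\left(d + S\right) + z = \left(13747 + 181410\right) + \sqrt{114486} = 195157 + \sqrt{114486}$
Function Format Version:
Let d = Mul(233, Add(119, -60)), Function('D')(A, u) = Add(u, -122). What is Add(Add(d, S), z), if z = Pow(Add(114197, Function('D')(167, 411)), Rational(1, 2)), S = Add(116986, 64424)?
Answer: Add(195157, Pow(114486, Rational(1, 2))) ≈ 1.9550e+5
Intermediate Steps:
S = 181410
Function('D')(A, u) = Add(-122, u)
d = 13747 (d = Mul(233, 59) = 13747)
z = Pow(114486, Rational(1, 2)) (z = Pow(Add(114197, Add(-122, 411)), Rational(1, 2)) = Pow(Add(114197, 289), Rational(1, 2)) = Pow(114486, Rational(1, 2)) ≈ 338.36)
Add(Add(d, S), z) = Add(Add(13747, 181410), Pow(114486, Rational(1, 2))) = Add(195157, Pow(114486, Rational(1, 2)))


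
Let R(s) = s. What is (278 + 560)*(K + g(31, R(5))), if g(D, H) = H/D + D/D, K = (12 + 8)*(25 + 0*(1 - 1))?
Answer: 13019168/31 ≈ 4.1997e+5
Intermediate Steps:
K = 500 (K = 20*(25 + 0*0) = 20*(25 + 0) = 20*25 = 500)
g(D, H) = 1 + H/D (g(D, H) = H/D + 1 = 1 + H/D)
(278 + 560)*(K + g(31, R(5))) = (278 + 560)*(500 + (31 + 5)/31) = 838*(500 + (1/31)*36) = 838*(500 + 36/31) = 838*(15536/31) = 13019168/31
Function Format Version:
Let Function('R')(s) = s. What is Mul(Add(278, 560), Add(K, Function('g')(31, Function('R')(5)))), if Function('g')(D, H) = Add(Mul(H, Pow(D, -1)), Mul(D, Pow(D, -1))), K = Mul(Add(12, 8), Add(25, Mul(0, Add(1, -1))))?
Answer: Rational(13019168, 31) ≈ 4.1997e+5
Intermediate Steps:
K = 500 (K = Mul(20, Add(25, Mul(0, 0))) = Mul(20, Add(25, 0)) = Mul(20, 25) = 500)
Function('g')(D, H) = Add(1, Mul(H, Pow(D, -1))) (Function('g')(D, H) = Add(Mul(H, Pow(D, -1)), 1) = Add(1, Mul(H, Pow(D, -1))))
Mul(Add(278, 560), Add(K, Function('g')(31, Function('R')(5)))) = Mul(Add(278, 560), Add(500, Mul(Pow(31, -1), Add(31, 5)))) = Mul(838, Add(500, Mul(Rational(1, 31), 36))) = Mul(838, Add(500, Rational(36, 31))) = Mul(838, Rational(15536, 31)) = Rational(13019168, 31)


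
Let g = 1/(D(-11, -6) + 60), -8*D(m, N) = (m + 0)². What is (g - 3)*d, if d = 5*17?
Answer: -90865/359 ≈ -253.11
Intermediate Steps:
D(m, N) = -m²/8 (D(m, N) = -(m + 0)²/8 = -m²/8)
d = 85
g = 8/359 (g = 1/(-⅛*(-11)² + 60) = 1/(-⅛*121 + 60) = 1/(-121/8 + 60) = 1/(359/8) = 8/359 ≈ 0.022284)
(g - 3)*d = (8/359 - 3)*85 = -1069/359*85 = -90865/359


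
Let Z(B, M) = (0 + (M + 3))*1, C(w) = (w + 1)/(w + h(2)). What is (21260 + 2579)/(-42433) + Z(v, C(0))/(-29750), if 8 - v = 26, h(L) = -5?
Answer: -253331808/450850625 ≈ -0.56190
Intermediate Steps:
v = -18 (v = 8 - 1*26 = 8 - 26 = -18)
C(w) = (1 + w)/(-5 + w) (C(w) = (w + 1)/(w - 5) = (1 + w)/(-5 + w))
Z(B, M) = 3 + M (Z(B, M) = (0 + (3 + M))*1 = (3 + M)*1 = 3 + M)
(21260 + 2579)/(-42433) + Z(v, C(0))/(-29750) = (21260 + 2579)/(-42433) + (3 + (1 + 0)/(-5 + 0))/(-29750) = 23839*(-1/42433) + (3 + 1/(-5))*(-1/29750) = -23839/42433 + (3 - 1/5*1)*(-1/29750) = -23839/42433 + (3 - 1/5)*(-1/29750) = -23839/42433 + (14/5)*(-1/29750) = -23839/42433 - 1/10625 = -253331808/450850625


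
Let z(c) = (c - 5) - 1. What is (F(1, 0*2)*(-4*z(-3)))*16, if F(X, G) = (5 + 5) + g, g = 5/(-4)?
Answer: 5040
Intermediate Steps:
g = -5/4 (g = 5*(-1/4) = -5/4 ≈ -1.2500)
F(X, G) = 35/4 (F(X, G) = (5 + 5) - 5/4 = 10 - 5/4 = 35/4)
z(c) = -6 + c (z(c) = (-5 + c) - 1 = -6 + c)
(F(1, 0*2)*(-4*z(-3)))*16 = (35*(-4*(-6 - 3))/4)*16 = (35*(-4*(-9))/4)*16 = ((35/4)*36)*16 = 315*16 = 5040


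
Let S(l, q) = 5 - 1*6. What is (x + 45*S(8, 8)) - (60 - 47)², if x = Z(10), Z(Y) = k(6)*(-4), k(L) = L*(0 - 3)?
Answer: -142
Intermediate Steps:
k(L) = -3*L (k(L) = L*(-3) = -3*L)
Z(Y) = 72 (Z(Y) = -3*6*(-4) = -18*(-4) = 72)
x = 72
S(l, q) = -1 (S(l, q) = 5 - 6 = -1)
(x + 45*S(8, 8)) - (60 - 47)² = (72 + 45*(-1)) - (60 - 47)² = (72 - 45) - 1*13² = 27 - 1*169 = 27 - 169 = -142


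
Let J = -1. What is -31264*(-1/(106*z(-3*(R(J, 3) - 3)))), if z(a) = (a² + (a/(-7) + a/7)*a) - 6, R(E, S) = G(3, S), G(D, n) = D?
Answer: -7816/159 ≈ -49.157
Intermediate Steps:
R(E, S) = 3
z(a) = -6 + a² (z(a) = (a² + (a*(-⅐) + a*(⅐))*a) - 6 = (a² + (-a/7 + a/7)*a) - 6 = (a² + 0*a) - 6 = (a² + 0) - 6 = a² - 6 = -6 + a²)
-31264*(-1/(106*z(-3*(R(J, 3) - 3)))) = -31264*(-1/(106*(-6 + (-3*(3 - 3))²))) = -31264*(-1/(106*(-6 + (-3*0)²))) = -31264*(-1/(106*(-6 + 0²))) = -31264*(-1/(106*(-6 + 0))) = -31264/((-6*(-106))) = -31264/636 = -31264*1/636 = -7816/159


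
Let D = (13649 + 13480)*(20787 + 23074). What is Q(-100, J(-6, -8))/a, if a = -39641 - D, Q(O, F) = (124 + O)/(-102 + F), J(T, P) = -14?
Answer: 3/17254198295 ≈ 1.7387e-10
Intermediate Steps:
D = 1189905069 (D = 27129*43861 = 1189905069)
Q(O, F) = (124 + O)/(-102 + F)
a = -1189944710 (a = -39641 - 1*1189905069 = -39641 - 1189905069 = -1189944710)
Q(-100, J(-6, -8))/a = ((124 - 100)/(-102 - 14))/(-1189944710) = (24/(-116))*(-1/1189944710) = -1/116*24*(-1/1189944710) = -6/29*(-1/1189944710) = 3/17254198295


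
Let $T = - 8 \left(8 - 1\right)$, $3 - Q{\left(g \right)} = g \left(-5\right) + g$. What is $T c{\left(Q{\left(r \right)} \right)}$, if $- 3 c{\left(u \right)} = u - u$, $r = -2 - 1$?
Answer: $0$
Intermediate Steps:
$r = -3$
$Q{\left(g \right)} = 3 + 4 g$ ($Q{\left(g \right)} = 3 - \left(g \left(-5\right) + g\right) = 3 - \left(- 5 g + g\right) = 3 - - 4 g = 3 + 4 g$)
$T = -56$ ($T = \left(-8\right) 7 = -56$)
$c{\left(u \right)} = 0$ ($c{\left(u \right)} = - \frac{u - u}{3} = \left(- \frac{1}{3}\right) 0 = 0$)
$T c{\left(Q{\left(r \right)} \right)} = \left(-56\right) 0 = 0$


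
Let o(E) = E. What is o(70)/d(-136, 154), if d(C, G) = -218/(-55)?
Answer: 1925/109 ≈ 17.661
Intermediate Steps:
d(C, G) = 218/55 (d(C, G) = -218*(-1/55) = 218/55)
o(70)/d(-136, 154) = 70/(218/55) = 70*(55/218) = 1925/109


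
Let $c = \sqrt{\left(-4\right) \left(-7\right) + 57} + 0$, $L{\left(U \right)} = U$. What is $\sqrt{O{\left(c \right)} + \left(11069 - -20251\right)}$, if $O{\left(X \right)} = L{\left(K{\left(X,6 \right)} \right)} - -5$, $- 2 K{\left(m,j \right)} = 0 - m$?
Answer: $\frac{\sqrt{125300 + 2 \sqrt{85}}}{2} \approx 177.0$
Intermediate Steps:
$K{\left(m,j \right)} = \frac{m}{2}$ ($K{\left(m,j \right)} = - \frac{0 - m}{2} = - \frac{\left(-1\right) m}{2} = \frac{m}{2}$)
$c = \sqrt{85}$ ($c = \sqrt{28 + 57} + 0 = \sqrt{85} + 0 = \sqrt{85} \approx 9.2195$)
$O{\left(X \right)} = 5 + \frac{X}{2}$ ($O{\left(X \right)} = \frac{X}{2} - -5 = \frac{X}{2} + 5 = 5 + \frac{X}{2}$)
$\sqrt{O{\left(c \right)} + \left(11069 - -20251\right)} = \sqrt{\left(5 + \frac{\sqrt{85}}{2}\right) + \left(11069 - -20251\right)} = \sqrt{\left(5 + \frac{\sqrt{85}}{2}\right) + \left(11069 + 20251\right)} = \sqrt{\left(5 + \frac{\sqrt{85}}{2}\right) + 31320} = \sqrt{31325 + \frac{\sqrt{85}}{2}}$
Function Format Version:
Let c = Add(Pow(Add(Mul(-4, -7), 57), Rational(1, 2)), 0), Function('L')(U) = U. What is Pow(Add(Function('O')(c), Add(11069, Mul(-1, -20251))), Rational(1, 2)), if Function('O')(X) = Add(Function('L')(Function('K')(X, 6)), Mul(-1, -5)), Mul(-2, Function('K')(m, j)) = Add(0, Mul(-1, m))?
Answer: Mul(Rational(1, 2), Pow(Add(125300, Mul(2, Pow(85, Rational(1, 2)))), Rational(1, 2))) ≈ 177.00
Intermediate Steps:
Function('K')(m, j) = Mul(Rational(1, 2), m) (Function('K')(m, j) = Mul(Rational(-1, 2), Add(0, Mul(-1, m))) = Mul(Rational(-1, 2), Mul(-1, m)) = Mul(Rational(1, 2), m))
c = Pow(85, Rational(1, 2)) (c = Add(Pow(Add(28, 57), Rational(1, 2)), 0) = Add(Pow(85, Rational(1, 2)), 0) = Pow(85, Rational(1, 2)) ≈ 9.2195)
Function('O')(X) = Add(5, Mul(Rational(1, 2), X)) (Function('O')(X) = Add(Mul(Rational(1, 2), X), Mul(-1, -5)) = Add(Mul(Rational(1, 2), X), 5) = Add(5, Mul(Rational(1, 2), X)))
Pow(Add(Function('O')(c), Add(11069, Mul(-1, -20251))), Rational(1, 2)) = Pow(Add(Add(5, Mul(Rational(1, 2), Pow(85, Rational(1, 2)))), Add(11069, Mul(-1, -20251))), Rational(1, 2)) = Pow(Add(Add(5, Mul(Rational(1, 2), Pow(85, Rational(1, 2)))), Add(11069, 20251)), Rational(1, 2)) = Pow(Add(Add(5, Mul(Rational(1, 2), Pow(85, Rational(1, 2)))), 31320), Rational(1, 2)) = Pow(Add(31325, Mul(Rational(1, 2), Pow(85, Rational(1, 2)))), Rational(1, 2))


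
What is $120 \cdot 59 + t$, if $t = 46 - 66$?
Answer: $7060$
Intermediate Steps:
$t = -20$
$120 \cdot 59 + t = 120 \cdot 59 - 20 = 7080 - 20 = 7060$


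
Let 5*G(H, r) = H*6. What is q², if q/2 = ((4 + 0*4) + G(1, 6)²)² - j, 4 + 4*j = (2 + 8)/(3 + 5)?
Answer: 91694501721/25000000 ≈ 3667.8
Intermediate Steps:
G(H, r) = 6*H/5 (G(H, r) = (H*6)/5 = (6*H)/5 = 6*H/5)
j = -11/16 (j = -1 + ((2 + 8)/(3 + 5))/4 = -1 + (10/8)/4 = -1 + (10*(⅛))/4 = -1 + (¼)*(5/4) = -1 + 5/16 = -11/16 ≈ -0.68750)
q = 302811/5000 (q = 2*(((4 + 0*4) + ((6/5)*1)²)² - 1*(-11/16)) = 2*(((4 + 0) + (6/5)²)² + 11/16) = 2*((4 + 36/25)² + 11/16) = 2*((136/25)² + 11/16) = 2*(18496/625 + 11/16) = 2*(302811/10000) = 302811/5000 ≈ 60.562)
q² = (302811/5000)² = 91694501721/25000000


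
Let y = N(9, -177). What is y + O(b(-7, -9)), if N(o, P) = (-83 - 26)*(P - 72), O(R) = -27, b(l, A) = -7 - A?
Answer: 27114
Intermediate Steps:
N(o, P) = 7848 - 109*P (N(o, P) = -109*(-72 + P) = 7848 - 109*P)
y = 27141 (y = 7848 - 109*(-177) = 7848 + 19293 = 27141)
y + O(b(-7, -9)) = 27141 - 27 = 27114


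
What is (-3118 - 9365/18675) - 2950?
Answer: -22665853/3735 ≈ -6068.5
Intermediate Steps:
(-3118 - 9365/18675) - 2950 = (-3118 - 9365*1/18675) - 2950 = (-3118 - 1873/3735) - 2950 = -11647603/3735 - 2950 = -22665853/3735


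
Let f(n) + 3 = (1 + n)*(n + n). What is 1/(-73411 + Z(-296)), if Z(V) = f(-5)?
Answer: -1/73374 ≈ -1.3629e-5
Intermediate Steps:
f(n) = -3 + 2*n*(1 + n) (f(n) = -3 + (1 + n)*(n + n) = -3 + (1 + n)*(2*n) = -3 + 2*n*(1 + n))
Z(V) = 37 (Z(V) = -3 + 2*(-5) + 2*(-5)**2 = -3 - 10 + 2*25 = -3 - 10 + 50 = 37)
1/(-73411 + Z(-296)) = 1/(-73411 + 37) = 1/(-73374) = -1/73374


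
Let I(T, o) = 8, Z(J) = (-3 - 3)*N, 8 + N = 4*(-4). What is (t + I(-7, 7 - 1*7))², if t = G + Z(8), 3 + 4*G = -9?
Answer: 22201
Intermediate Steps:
N = -24 (N = -8 + 4*(-4) = -8 - 16 = -24)
G = -3 (G = -¾ + (¼)*(-9) = -¾ - 9/4 = -3)
Z(J) = 144 (Z(J) = (-3 - 3)*(-24) = -6*(-24) = 144)
t = 141 (t = -3 + 144 = 141)
(t + I(-7, 7 - 1*7))² = (141 + 8)² = 149² = 22201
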